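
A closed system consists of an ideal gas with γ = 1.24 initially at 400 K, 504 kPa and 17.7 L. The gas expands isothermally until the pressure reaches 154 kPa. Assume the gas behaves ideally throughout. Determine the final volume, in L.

Isothermal: T stays 400 K; PV = const ⇒ V₂ = 57.9 L, P₂ = 154 kPa.

57.9 L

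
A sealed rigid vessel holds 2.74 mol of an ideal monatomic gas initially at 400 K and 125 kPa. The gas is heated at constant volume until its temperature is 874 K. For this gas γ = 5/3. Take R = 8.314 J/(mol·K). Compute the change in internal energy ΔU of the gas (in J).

V₁ = nRT₁/P₁ = 2.74×8.314×400/125 = 72.9 L.
Isochoric: V stays 72.9 L; P/T = const ⇒ T₂ = 874 K, P₂ = 273 kPa.
For an ideal gas ΔU = nCvΔT with Cv = (3/2)R = 12.5 J/(mol·K).
ΔU = 2.74×12.5×(874−400) = 16200 J.

16200 J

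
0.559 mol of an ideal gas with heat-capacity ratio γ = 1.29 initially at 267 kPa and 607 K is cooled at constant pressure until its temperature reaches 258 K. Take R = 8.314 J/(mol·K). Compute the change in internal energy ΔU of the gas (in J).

-5590 J

V₁ = nRT₁/P₁ = 0.559×8.314×607/267 = 10.6 L.
Isobaric: P stays 267 kPa; V/T = const ⇒ T₂ = 258 K, V₂ = 4.49 L.
For an ideal gas ΔU = nCvΔT with Cv = R/(γ−1) = 28.7 J/(mol·K).
ΔU = 0.559×28.7×(258−607) = -5590 J.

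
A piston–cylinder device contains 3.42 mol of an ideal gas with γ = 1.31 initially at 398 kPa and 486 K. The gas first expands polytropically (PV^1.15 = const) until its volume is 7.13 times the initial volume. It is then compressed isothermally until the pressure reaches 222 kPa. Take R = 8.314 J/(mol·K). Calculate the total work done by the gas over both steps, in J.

6270 J

V₁ = nRT₁/P₁ = 3.42×8.314×486/398 = 34.7 L.
Step 1 — Polytropic n=1.15: T₂ = T₁(V₁/V₂)^(n−1) = 486×(0.140)^0.15 = 362 K; P₂ = P₁(V₁/V₂)^n = 41.6 kPa.
W = (P₁V₁−P₂V₂)/(n−1) = (398×34.7−41.6×248)/0.15 = 23500 J.
ΔU = nCvΔT = 3.42×26.8×(362−486) = -11400 J.
Q = ΔU + W = 12100 J.
State after step 1: P = 41.6 kPa, V = 248 L, T = 362 K.
Step 2 — Isothermal: T stays 362 K; PV = const ⇒ V₂ = 46.4 L, P₂ = 222 kPa.
ΔU = 0 (ideal gas, T constant).
W = nRT ln(V₂/V₁) = 3.42×8.314×362×ln(0.187) = -17200 J.
Q = ΔU + W = -17200 J.
Net over both steps: W = 6270 J, Q = -5110 J, ΔU = -11400 J.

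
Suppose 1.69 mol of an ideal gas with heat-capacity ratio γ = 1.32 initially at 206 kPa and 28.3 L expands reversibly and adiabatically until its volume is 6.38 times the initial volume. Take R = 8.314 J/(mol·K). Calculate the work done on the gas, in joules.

-8150 J

T₁ = P₁V₁/(nR) = 206×28.3/(1.69×8.314) = 415 K.
Adiabatic: TV^(γ−1) = const ⇒ T₂ = 415×(0.157)^0.320 = 229 K; PV^γ = const ⇒ P₂ = 17.8 kPa.
ΔU = nCvΔT = 1.69×26.0×(229−415) = -8150 J.
Q = 0 for an adiabatic process, so W = −ΔU = 8150 J.
Work done on the gas = −W_by = -8150 J.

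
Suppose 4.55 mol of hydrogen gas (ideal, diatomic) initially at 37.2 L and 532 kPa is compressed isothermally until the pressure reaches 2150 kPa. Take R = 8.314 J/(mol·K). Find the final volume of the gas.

9.20 L

T₁ = P₁V₁/(nR) = 532×37.2/(4.55×8.314) = 523 K.
Isothermal: T stays 523 K; PV = const ⇒ V₂ = 9.20 L, P₂ = 2150 kPa.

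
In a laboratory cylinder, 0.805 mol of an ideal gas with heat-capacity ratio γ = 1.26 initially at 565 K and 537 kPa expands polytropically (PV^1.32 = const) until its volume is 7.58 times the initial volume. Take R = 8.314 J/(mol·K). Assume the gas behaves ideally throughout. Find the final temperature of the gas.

V₁ = nRT₁/P₁ = 0.805×8.314×565/537 = 7.04 L.
Polytropic n=1.32: T₂ = T₁(V₁/V₂)^(n−1) = 565×(0.132)^0.32 = 295 K; P₂ = P₁(V₁/V₂)^n = 37.1 kPa.

295 K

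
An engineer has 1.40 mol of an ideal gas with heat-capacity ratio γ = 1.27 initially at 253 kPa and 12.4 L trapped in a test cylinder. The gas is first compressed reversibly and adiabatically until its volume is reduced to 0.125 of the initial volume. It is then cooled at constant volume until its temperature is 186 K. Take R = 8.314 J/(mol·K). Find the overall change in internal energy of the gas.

T₁ = P₁V₁/(nR) = 253×12.4/(1.40×8.314) = 270 K.
Step 1 — Adiabatic: TV^(γ−1) = const ⇒ T₂ = 270×(8.00)^0.270 = 473 K; PV^γ = const ⇒ P₂ = 3550 kPa.
ΔU = nCvΔT = 1.40×30.8×(473−270) = 8750 J.
Q = 0 for an adiabatic process, so W = −ΔU = -8750 J.
State after step 1: P = 3550 kPa, V = 1.55 L, T = 473 K.
Step 2 — Isochoric: V stays 1.55 L; P/T = const ⇒ T₂ = 186 K, P₂ = 1400 kPa.
W = 0 (no volume change).
ΔU = nCvΔT = 1.40×30.8×(186−473) = -12400 J.
Q = ΔU = -12400 J.
Net over both steps: W = -8750 J, Q = -12400 J, ΔU = -3600 J.

-3600 J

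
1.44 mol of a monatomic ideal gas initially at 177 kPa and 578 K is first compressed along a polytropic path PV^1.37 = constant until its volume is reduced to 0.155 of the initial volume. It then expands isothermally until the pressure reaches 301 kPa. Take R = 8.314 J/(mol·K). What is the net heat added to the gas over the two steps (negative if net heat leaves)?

19600 J

V₁ = nRT₁/P₁ = 1.44×8.314×578/177 = 39.1 L.
Step 1 — Polytropic n=1.37: T₂ = T₁(V₁/V₂)^(n−1) = 578×(6.45)^0.37 = 1150 K; P₂ = P₁(V₁/V₂)^n = 2280 kPa.
W = (P₁V₁−P₂V₂)/(n−1) = (177×39.1−2280×6.06)/0.37 = -18600 J.
ΔU = nCvΔT = 1.44×12.5×(1150−578) = 10300 J.
Q = ΔU + W = -8270 J.
State after step 1: P = 2280 kPa, V = 6.06 L, T = 1150 K.
Step 2 — Isothermal: T stays 1150 K; PV = const ⇒ V₂ = 45.8 L, P₂ = 301 kPa.
ΔU = 0 (ideal gas, T constant).
W = nRT ln(V₂/V₁) = 1.44×8.314×1150×ln(7.56) = 27900 J.
Q = ΔU + W = 27900 J.
Net over both steps: W = 9330 J, Q = 19600 J, ΔU = 10300 J.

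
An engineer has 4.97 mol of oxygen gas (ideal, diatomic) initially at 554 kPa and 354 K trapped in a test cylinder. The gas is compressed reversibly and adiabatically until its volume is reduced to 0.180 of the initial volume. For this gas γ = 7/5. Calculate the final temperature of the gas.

V₁ = nRT₁/P₁ = 4.97×8.314×354/554 = 26.4 L.
Adiabatic: TV^(γ−1) = const ⇒ T₂ = 354×(5.56)^0.400 = 703 K; PV^γ = const ⇒ P₂ = 6110 kPa.

703 K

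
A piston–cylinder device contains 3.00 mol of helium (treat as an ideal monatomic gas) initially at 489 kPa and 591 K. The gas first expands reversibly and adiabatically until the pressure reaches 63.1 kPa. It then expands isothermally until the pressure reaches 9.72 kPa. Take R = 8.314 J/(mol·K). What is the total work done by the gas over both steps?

V₁ = nRT₁/P₁ = 3.00×8.314×591/489 = 30.1 L.
Step 1 — Adiabatic: T₂/T₁ = (P₂/P₁)^((γ−1)/γ) ⇒ T₂ = 591×(0.129)^0.400 = 261 K; V₂ = 103 L.
ΔU = nCvΔT = 3.00×12.5×(261−591) = -12400 J.
Q = 0 for an adiabatic process, so W = −ΔU = 12400 J.
State after step 1: P = 63.1 kPa, V = 103 L, T = 261 K.
Step 2 — Isothermal: T stays 261 K; PV = const ⇒ V₂ = 669 L, P₂ = 9.72 kPa.
ΔU = 0 (ideal gas, T constant).
W = nRT ln(V₂/V₁) = 3.00×8.314×261×ln(6.49) = 12200 J.
Q = ΔU + W = 12200 J.
Net over both steps: W = 24500 J, Q = 12200 J, ΔU = -12400 J.

24500 J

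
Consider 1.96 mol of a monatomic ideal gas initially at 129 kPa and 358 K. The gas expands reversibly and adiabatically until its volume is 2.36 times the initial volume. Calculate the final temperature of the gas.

202 K

V₁ = nRT₁/P₁ = 1.96×8.314×358/129 = 45.2 L.
Adiabatic: TV^(γ−1) = const ⇒ T₂ = 358×(0.424)^0.667 = 202 K; PV^γ = const ⇒ P₂ = 30.8 kPa.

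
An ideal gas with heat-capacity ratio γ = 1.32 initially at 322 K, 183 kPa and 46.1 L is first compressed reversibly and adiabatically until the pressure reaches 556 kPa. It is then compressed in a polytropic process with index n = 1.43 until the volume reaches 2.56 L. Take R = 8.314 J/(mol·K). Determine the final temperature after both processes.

n = P₁V₁/(RT₁) = 183×46.1/(8.314×322) = 3.15 mol.
Step 1 — Adiabatic: T₂/T₁ = (P₂/P₁)^((γ−1)/γ) ⇒ T₂ = 322×(3.04)^0.242 = 422 K; V₂ = 19.9 L.
ΔU = nCvΔT = 3.15×26.0×(422−322) = 8150 J.
Q = 0 for an adiabatic process, so W = −ΔU = -8150 J.
State after step 1: P = 556 kPa, V = 19.9 L, T = 422 K.
Step 2 — Polytropic n=1.43: T₂ = T₁(V₁/V₂)^(n−1) = 422×(7.76)^0.43 = 1020 K; P₂ = P₁(V₁/V₂)^n = 10400 kPa.
W = (P₁V₁−P₂V₂)/(n−1) = (556×19.9−10400×2.56)/0.43 = -36300 J.
ΔU = nCvΔT = 3.15×26.0×(1020−422) = 48800 J.
Q = ΔU + W = 12500 J.
Net over both steps: W = -44500 J, Q = 12500 J, ΔU = 56900 J.

1020 K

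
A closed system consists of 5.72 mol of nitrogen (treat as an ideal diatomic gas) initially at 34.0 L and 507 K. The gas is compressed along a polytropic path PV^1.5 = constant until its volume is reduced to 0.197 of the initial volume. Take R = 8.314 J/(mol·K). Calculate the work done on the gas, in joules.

P₁ = nRT₁/V₁ = 5.72×8.314×507/34.0 = 709 kPa.
Polytropic n=1.5: T₂ = T₁(V₁/V₂)^(n−1) = 507×(5.08)^0.50 = 1140 K; P₂ = P₁(V₁/V₂)^n = 8110 kPa.
W = (P₁V₁−P₂V₂)/(n−1) = (709×34.0−8110×6.70)/0.50 = -60400 J.
Work done on the gas = −W_by = 60400 J.

60400 J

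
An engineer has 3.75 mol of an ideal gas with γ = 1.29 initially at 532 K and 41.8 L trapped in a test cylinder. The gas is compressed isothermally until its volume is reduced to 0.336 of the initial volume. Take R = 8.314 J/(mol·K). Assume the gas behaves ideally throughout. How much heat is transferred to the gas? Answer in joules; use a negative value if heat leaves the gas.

P₁ = nRT₁/V₁ = 3.75×8.314×532/41.8 = 397 kPa.
Isothermal: T stays 532 K; PV = const ⇒ V₂ = 14.0 L, P₂ = 1180 kPa.
ΔU = 0 (ideal gas, T constant).
W = nRT ln(V₂/V₁) = 3.75×8.314×532×ln(0.336) = -18100 J.
Q = ΔU + W = -18100 J.

-18100 J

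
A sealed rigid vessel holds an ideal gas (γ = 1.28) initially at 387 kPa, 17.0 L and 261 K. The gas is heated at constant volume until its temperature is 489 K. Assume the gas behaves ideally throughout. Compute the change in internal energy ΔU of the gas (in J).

20500 J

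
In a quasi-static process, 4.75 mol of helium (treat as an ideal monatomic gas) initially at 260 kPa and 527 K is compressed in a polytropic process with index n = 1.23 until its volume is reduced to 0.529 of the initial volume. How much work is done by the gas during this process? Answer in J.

-14300 J

V₁ = nRT₁/P₁ = 4.75×8.314×527/260 = 80.0 L.
Polytropic n=1.23: T₂ = T₁(V₁/V₂)^(n−1) = 527×(1.89)^0.23 = 610 K; P₂ = P₁(V₁/V₂)^n = 569 kPa.
W = (P₁V₁−P₂V₂)/(n−1) = (260×80.0−569×42.3)/0.23 = -14300 J.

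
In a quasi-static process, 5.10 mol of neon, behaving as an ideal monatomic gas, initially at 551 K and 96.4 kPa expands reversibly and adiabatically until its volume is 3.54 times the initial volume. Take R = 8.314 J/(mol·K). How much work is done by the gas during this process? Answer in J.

V₁ = nRT₁/P₁ = 5.10×8.314×551/96.4 = 242 L.
Adiabatic: TV^(γ−1) = const ⇒ T₂ = 551×(0.282)^0.667 = 237 K; PV^γ = const ⇒ P₂ = 11.7 kPa.
ΔU = nCvΔT = 5.10×12.5×(237−551) = -20000 J.
Q = 0 for an adiabatic process, so W = −ΔU = 20000 J.

20000 J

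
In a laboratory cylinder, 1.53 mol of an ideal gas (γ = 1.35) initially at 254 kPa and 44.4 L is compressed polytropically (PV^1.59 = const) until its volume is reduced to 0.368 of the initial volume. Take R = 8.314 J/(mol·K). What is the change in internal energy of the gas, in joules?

T₁ = P₁V₁/(nR) = 254×44.4/(1.53×8.314) = 887 K.
Polytropic n=1.59: T₂ = T₁(V₁/V₂)^(n−1) = 887×(2.72)^0.59 = 1600 K; P₂ = P₁(V₁/V₂)^n = 1240 kPa.
For an ideal gas ΔU = nCvΔT with Cv = R/(γ−1) = 23.8 J/(mol·K).
ΔU = 1.53×23.8×(1600−887) = 25900 J.

25900 J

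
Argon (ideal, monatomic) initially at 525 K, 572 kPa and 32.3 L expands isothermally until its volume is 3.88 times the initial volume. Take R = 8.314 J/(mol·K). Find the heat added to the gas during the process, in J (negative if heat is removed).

n = P₁V₁/(RT₁) = 572×32.3/(8.314×525) = 4.23 mol.
Isothermal: T stays 525 K; PV = const ⇒ V₂ = 125 L, P₂ = 147 kPa.
ΔU = 0 (ideal gas, T constant).
W = nRT ln(V₂/V₁) = 4.23×8.314×525×ln(3.88) = 25000 J.
Q = ΔU + W = 25000 J.

25000 J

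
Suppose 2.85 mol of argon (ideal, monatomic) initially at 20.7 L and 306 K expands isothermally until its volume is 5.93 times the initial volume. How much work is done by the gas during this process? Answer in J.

P₁ = nRT₁/V₁ = 2.85×8.314×306/20.7 = 350 kPa.
Isothermal: T stays 306 K; PV = const ⇒ V₂ = 123 L, P₂ = 59.1 kPa.
W = nRT ln(V₂/V₁) = 2.85×8.314×306×ln(5.93) = 12900 J.

12900 J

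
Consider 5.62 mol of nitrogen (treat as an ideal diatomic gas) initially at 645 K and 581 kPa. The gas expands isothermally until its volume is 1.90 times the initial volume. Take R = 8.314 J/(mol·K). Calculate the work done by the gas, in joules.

19300 J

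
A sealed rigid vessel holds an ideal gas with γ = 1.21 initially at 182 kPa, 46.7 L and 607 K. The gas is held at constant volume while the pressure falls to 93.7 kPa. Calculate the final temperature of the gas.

313 K

Isochoric: V stays 46.7 L; P/T = const ⇒ T₂ = 313 K, P₂ = 93.7 kPa.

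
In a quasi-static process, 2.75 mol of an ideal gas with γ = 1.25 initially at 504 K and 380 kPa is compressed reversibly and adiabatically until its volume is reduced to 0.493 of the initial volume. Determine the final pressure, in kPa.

V₁ = nRT₁/P₁ = 2.75×8.314×504/380 = 30.3 L.
Adiabatic: TV^(γ−1) = const ⇒ T₂ = 504×(2.03)^0.250 = 601 K; PV^γ = const ⇒ P₂ = 920 kPa.

920 kPa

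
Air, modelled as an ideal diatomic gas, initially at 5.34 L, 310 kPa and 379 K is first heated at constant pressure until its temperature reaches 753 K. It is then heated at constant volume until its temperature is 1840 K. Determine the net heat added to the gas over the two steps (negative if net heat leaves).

n = P₁V₁/(RT₁) = 310×5.34/(8.314×379) = 0.525 mol.
Step 1 — Isobaric: P stays 310 kPa; V/T = const ⇒ T₂ = 753 K, V₂ = 10.6 L.
W = PΔV = 310×(10.6−5.34) kPa·L = 1630 J.
ΔU = nCvΔT = 0.525×20.8×(753−379) = 4080 J.
Q = ΔU + W = nCpΔT = 5720 J.
State after step 1: P = 310 kPa, V = 10.6 L, T = 753 K.
Step 2 — Isochoric: V stays 10.6 L; P/T = const ⇒ T₂ = 1840 K, P₂ = 758 kPa.
W = 0 (no volume change).
ΔU = nCvΔT = 0.525×20.8×(1840−753) = 11900 J.
Q = ΔU = 11900 J.
Net over both steps: W = 1630 J, Q = 17600 J, ΔU = 16000 J.

17600 J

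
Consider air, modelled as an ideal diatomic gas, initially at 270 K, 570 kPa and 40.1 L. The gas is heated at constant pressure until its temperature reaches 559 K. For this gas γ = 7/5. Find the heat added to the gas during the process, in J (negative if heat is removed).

n = P₁V₁/(RT₁) = 570×40.1/(8.314×270) = 10.2 mol.
Isobaric: P stays 570 kPa; V/T = const ⇒ T₂ = 559 K, V₂ = 83.0 L.
W = PΔV = 570×(83.0−40.1) kPa·L = 24500 J.
ΔU = nCvΔT = 10.2×20.8×(559−270) = 61200 J.
Q = ΔU + W = nCpΔT = 85600 J.

85600 J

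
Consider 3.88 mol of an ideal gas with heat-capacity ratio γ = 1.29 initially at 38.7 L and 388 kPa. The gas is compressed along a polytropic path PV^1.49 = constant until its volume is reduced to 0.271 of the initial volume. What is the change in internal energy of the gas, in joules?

46400 J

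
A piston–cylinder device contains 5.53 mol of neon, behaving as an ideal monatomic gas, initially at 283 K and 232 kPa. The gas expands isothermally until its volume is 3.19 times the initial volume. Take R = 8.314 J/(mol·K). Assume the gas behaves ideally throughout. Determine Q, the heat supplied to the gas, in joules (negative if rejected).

15100 J

V₁ = nRT₁/P₁ = 5.53×8.314×283/232 = 56.1 L.
Isothermal: T stays 283 K; PV = const ⇒ V₂ = 179 L, P₂ = 72.7 kPa.
ΔU = 0 (ideal gas, T constant).
W = nRT ln(V₂/V₁) = 5.53×8.314×283×ln(3.19) = 15100 J.
Q = ΔU + W = 15100 J.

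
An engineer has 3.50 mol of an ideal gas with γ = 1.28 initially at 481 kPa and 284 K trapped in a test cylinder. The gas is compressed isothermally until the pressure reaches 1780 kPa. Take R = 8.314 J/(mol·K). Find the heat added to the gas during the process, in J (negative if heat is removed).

V₁ = nRT₁/P₁ = 3.50×8.314×284/481 = 17.2 L.
Isothermal: T stays 284 K; PV = const ⇒ V₂ = 4.64 L, P₂ = 1780 kPa.
ΔU = 0 (ideal gas, T constant).
W = nRT ln(V₂/V₁) = 3.50×8.314×284×ln(0.270) = -10800 J.
Q = ΔU + W = -10800 J.

-10800 J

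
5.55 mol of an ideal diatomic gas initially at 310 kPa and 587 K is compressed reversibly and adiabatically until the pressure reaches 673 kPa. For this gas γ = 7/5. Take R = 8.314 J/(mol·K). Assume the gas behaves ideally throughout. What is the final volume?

V₁ = nRT₁/P₁ = 5.55×8.314×587/310 = 87.4 L.
Adiabatic: T₂/T₁ = (P₂/P₁)^((γ−1)/γ) ⇒ T₂ = 587×(2.17)^0.286 = 733 K; V₂ = 50.2 L.

50.2 L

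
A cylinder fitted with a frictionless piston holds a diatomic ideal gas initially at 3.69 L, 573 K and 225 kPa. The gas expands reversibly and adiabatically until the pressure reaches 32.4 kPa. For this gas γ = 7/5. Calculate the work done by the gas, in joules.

n = P₁V₁/(RT₁) = 225×3.69/(8.314×573) = 0.174 mol.
Adiabatic: T₂/T₁ = (P₂/P₁)^((γ−1)/γ) ⇒ T₂ = 573×(0.144)^0.286 = 329 K; V₂ = 14.7 L.
ΔU = nCvΔT = 0.174×20.8×(329−573) = -883 J.
Q = 0 for an adiabatic process, so W = −ΔU = 883 J.

883 J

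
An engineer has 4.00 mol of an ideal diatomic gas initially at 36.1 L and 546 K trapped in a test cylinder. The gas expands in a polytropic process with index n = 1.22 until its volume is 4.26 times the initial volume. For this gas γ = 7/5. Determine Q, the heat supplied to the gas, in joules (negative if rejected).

10100 J

P₁ = nRT₁/V₁ = 4.00×8.314×546/36.1 = 503 kPa.
Polytropic n=1.22: T₂ = T₁(V₁/V₂)^(n−1) = 546×(0.235)^0.22 = 397 K; P₂ = P₁(V₁/V₂)^n = 85.8 kPa.
W = (P₁V₁−P₂V₂)/(n−1) = (503×36.1−85.8×154)/0.22 = 22500 J.
ΔU = nCvΔT = 4.00×20.8×(397−546) = -12400 J.
Q = ΔU + W = 10100 J.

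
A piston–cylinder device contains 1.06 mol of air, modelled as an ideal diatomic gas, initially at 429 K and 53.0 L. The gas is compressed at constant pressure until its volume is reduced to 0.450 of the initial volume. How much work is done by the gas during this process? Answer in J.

P₁ = nRT₁/V₁ = 1.06×8.314×429/53.0 = 71.3 kPa.
Isobaric: P stays 71.3 kPa; V/T = const ⇒ T₂ = 193 K, V₂ = 23.9 L.
W = PΔV = 71.3×(23.9−53.0) kPa·L = -2080 J.

-2080 J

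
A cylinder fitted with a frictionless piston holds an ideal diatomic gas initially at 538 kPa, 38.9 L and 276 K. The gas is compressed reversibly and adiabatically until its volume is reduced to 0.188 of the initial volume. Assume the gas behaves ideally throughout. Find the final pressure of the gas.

5580 kPa

Adiabatic: TV^(γ−1) = const ⇒ T₂ = 276×(5.32)^0.400 = 539 K; PV^γ = const ⇒ P₂ = 5580 kPa.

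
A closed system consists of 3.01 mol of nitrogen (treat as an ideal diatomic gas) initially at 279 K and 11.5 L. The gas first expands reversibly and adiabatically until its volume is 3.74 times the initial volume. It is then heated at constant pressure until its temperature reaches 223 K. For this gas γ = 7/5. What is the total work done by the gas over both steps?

8620 J

P₁ = nRT₁/V₁ = 3.01×8.314×279/11.5 = 607 kPa.
Step 1 — Adiabatic: TV^(γ−1) = const ⇒ T₂ = 279×(0.267)^0.400 = 165 K; PV^γ = const ⇒ P₂ = 95.8 kPa.
ΔU = nCvΔT = 3.01×20.8×(165−279) = -7160 J.
Q = 0 for an adiabatic process, so W = −ΔU = 7160 J.
State after step 1: P = 95.8 kPa, V = 43.0 L, T = 165 K.
Step 2 — Isobaric: P stays 95.8 kPa; V/T = const ⇒ T₂ = 223 K, V₂ = 58.3 L.
W = PΔV = 95.8×(58.3−43.0) kPa·L = 1460 J.
ΔU = nCvΔT = 3.01×20.8×(223−165) = 3650 J.
Q = ΔU + W = nCpΔT = 5110 J.
Net over both steps: W = 8620 J, Q = 5110 J, ΔU = -3500 J.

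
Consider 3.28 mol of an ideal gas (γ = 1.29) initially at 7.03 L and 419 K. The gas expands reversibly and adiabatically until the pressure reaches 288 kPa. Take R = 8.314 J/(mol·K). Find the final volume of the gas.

26.9 L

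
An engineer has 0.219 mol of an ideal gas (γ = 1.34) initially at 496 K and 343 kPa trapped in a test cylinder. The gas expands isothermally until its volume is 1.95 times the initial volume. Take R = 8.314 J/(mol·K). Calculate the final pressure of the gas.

176 kPa

V₁ = nRT₁/P₁ = 0.219×8.314×496/343 = 2.63 L.
Isothermal: T stays 496 K; PV = const ⇒ V₂ = 5.13 L, P₂ = 176 kPa.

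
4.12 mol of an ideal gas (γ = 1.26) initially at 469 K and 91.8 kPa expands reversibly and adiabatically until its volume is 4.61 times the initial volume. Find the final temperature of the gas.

315 K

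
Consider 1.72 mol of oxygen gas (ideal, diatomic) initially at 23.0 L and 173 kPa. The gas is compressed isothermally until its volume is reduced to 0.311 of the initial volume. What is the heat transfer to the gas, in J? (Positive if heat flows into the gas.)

T₁ = P₁V₁/(nR) = 173×23.0/(1.72×8.314) = 278 K.
Isothermal: T stays 278 K; PV = const ⇒ V₂ = 7.15 L, P₂ = 556 kPa.
ΔU = 0 (ideal gas, T constant).
W = nRT ln(V₂/V₁) = 1.72×8.314×278×ln(0.311) = -4650 J.
Q = ΔU + W = -4650 J.

-4650 J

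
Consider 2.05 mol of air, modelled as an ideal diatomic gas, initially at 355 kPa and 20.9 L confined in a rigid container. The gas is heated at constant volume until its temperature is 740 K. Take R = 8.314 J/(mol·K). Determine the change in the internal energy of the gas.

13000 J

T₁ = P₁V₁/(nR) = 355×20.9/(2.05×8.314) = 435 K.
Isochoric: V stays 20.9 L; P/T = const ⇒ T₂ = 740 K, P₂ = 603 kPa.
For an ideal gas ΔU = nCvΔT with Cv = (5/2)R = 20.8 J/(mol·K).
ΔU = 2.05×20.8×(740−435) = 13000 J.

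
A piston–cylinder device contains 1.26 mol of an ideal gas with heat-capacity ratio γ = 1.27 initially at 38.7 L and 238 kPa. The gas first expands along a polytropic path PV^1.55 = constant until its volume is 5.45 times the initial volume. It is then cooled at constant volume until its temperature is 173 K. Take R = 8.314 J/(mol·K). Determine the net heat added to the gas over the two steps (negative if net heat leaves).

-17200 J

T₁ = P₁V₁/(nR) = 238×38.7/(1.26×8.314) = 879 K.
Step 1 — Polytropic n=1.55: T₂ = T₁(V₁/V₂)^(n−1) = 879×(0.183)^0.55 = 346 K; P₂ = P₁(V₁/V₂)^n = 17.2 kPa.
W = (P₁V₁−P₂V₂)/(n−1) = (238×38.7−17.2×211)/0.55 = 10200 J.
ΔU = nCvΔT = 1.26×30.8×(346−879) = -20700 J.
Q = ΔU + W = -10500 J.
State after step 1: P = 17.2 kPa, V = 211 L, T = 346 K.
Step 2 — Isochoric: V stays 211 L; P/T = const ⇒ T₂ = 173 K, P₂ = 8.59 kPa.
W = 0 (no volume change).
ΔU = nCvΔT = 1.26×30.8×(173−346) = -6710 J.
Q = ΔU = -6710 J.
Net over both steps: W = 10200 J, Q = -17200 J, ΔU = -27400 J.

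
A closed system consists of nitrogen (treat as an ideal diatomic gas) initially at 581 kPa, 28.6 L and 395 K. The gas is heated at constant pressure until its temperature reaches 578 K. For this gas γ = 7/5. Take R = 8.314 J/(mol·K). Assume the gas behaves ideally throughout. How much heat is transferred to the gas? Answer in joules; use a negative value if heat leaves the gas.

n = P₁V₁/(RT₁) = 581×28.6/(8.314×395) = 5.06 mol.
Isobaric: P stays 581 kPa; V/T = const ⇒ T₂ = 578 K, V₂ = 41.9 L.
W = PΔV = 581×(41.9−28.6) kPa·L = 7700 J.
ΔU = nCvΔT = 5.06×20.8×(578−395) = 19200 J.
Q = ΔU + W = nCpΔT = 26900 J.

26900 J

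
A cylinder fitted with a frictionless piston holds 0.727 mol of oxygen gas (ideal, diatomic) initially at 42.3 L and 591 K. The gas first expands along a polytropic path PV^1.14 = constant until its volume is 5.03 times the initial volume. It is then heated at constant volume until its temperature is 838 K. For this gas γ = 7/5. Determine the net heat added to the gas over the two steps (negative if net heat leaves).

P₁ = nRT₁/V₁ = 0.727×8.314×591/42.3 = 84.4 kPa.
Step 1 — Polytropic n=1.14: T₂ = T₁(V₁/V₂)^(n−1) = 591×(0.199)^0.14 = 471 K; P₂ = P₁(V₁/V₂)^n = 13.4 kPa.
W = (P₁V₁−P₂V₂)/(n−1) = (84.4×42.3−13.4×213)/0.14 = 5160 J.
ΔU = nCvΔT = 0.727×20.8×(471−591) = -1810 J.
Q = ΔU + W = 3360 J.
State after step 1: P = 13.4 kPa, V = 213 L, T = 471 K.
Step 2 — Isochoric: V stays 213 L; P/T = const ⇒ T₂ = 838 K, P₂ = 23.8 kPa.
W = 0 (no volume change).
ΔU = nCvΔT = 0.727×20.8×(838−471) = 5540 J.
Q = ΔU = 5540 J.
Net over both steps: W = 5160 J, Q = 8900 J, ΔU = 3730 J.

8900 J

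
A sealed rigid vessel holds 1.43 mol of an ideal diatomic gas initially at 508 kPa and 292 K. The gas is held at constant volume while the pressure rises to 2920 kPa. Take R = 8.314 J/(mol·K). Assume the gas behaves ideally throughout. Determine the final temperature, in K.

1680 K

V₁ = nRT₁/P₁ = 1.43×8.314×292/508 = 6.83 L.
Isochoric: V stays 6.83 L; P/T = const ⇒ T₂ = 1680 K, P₂ = 2920 kPa.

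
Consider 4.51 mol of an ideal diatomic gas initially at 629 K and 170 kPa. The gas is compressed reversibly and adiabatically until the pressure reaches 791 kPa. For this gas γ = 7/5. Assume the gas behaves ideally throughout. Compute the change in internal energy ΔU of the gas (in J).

V₁ = nRT₁/P₁ = 4.51×8.314×629/170 = 139 L.
Adiabatic: T₂/T₁ = (P₂/P₁)^((γ−1)/γ) ⇒ T₂ = 629×(4.65)^0.286 = 976 K; V₂ = 46.3 L.
For an ideal gas ΔU = nCvΔT with Cv = (5/2)R = 20.8 J/(mol·K).
ΔU = 4.51×20.8×(976−629) = 32500 J.

32500 J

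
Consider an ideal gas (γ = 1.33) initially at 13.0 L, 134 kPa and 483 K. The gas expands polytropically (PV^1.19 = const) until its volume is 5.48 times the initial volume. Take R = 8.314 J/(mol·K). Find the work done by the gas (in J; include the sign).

2530 J

n = P₁V₁/(RT₁) = 134×13.0/(8.314×483) = 0.434 mol.
Polytropic n=1.19: T₂ = T₁(V₁/V₂)^(n−1) = 483×(0.182)^0.19 = 350 K; P₂ = P₁(V₁/V₂)^n = 17.7 kPa.
W = (P₁V₁−P₂V₂)/(n−1) = (134×13.0−17.7×71.2)/0.19 = 2530 J.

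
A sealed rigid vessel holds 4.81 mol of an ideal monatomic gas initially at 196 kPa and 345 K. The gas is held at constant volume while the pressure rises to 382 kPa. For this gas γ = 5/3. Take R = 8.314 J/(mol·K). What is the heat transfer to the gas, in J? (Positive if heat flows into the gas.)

V₁ = nRT₁/P₁ = 4.81×8.314×345/196 = 70.4 L.
Isochoric: V stays 70.4 L; P/T = const ⇒ T₂ = 672 K, P₂ = 382 kPa.
W = 0 (no volume change).
ΔU = nCvΔT = 4.81×12.5×(672−345) = 19600 J.
Q = ΔU = 19600 J.

19600 J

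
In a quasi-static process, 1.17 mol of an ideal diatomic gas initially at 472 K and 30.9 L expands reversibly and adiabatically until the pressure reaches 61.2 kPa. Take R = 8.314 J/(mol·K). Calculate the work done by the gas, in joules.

P₁ = nRT₁/V₁ = 1.17×8.314×472/30.9 = 149 kPa.
Adiabatic: T₂/T₁ = (P₂/P₁)^((γ−1)/γ) ⇒ T₂ = 472×(0.412)^0.286 = 366 K; V₂ = 58.2 L.
ΔU = nCvΔT = 1.17×20.8×(366−472) = -2570 J.
Q = 0 for an adiabatic process, so W = −ΔU = 2570 J.

2570 J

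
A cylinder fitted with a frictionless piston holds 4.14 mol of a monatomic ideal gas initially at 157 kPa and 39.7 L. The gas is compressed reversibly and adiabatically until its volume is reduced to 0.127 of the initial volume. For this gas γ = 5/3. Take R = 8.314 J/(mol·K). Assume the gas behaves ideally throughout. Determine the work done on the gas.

27700 J

T₁ = P₁V₁/(nR) = 157×39.7/(4.14×8.314) = 181 K.
Adiabatic: TV^(γ−1) = const ⇒ T₂ = 181×(7.87)^0.667 = 717 K; PV^γ = const ⇒ P₂ = 4890 kPa.
ΔU = nCvΔT = 4.14×12.5×(717−181) = 27700 J.
Q = 0 for an adiabatic process, so W = −ΔU = -27700 J.
Work done on the gas = −W_by = 27700 J.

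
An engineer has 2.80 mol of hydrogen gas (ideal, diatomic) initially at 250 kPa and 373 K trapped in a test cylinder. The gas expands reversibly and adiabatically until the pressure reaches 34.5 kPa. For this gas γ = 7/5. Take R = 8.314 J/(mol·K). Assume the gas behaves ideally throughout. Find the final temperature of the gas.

V₁ = nRT₁/P₁ = 2.80×8.314×373/250 = 34.7 L.
Adiabatic: T₂/T₁ = (P₂/P₁)^((γ−1)/γ) ⇒ T₂ = 373×(0.138)^0.286 = 212 K; V₂ = 143 L.

212 K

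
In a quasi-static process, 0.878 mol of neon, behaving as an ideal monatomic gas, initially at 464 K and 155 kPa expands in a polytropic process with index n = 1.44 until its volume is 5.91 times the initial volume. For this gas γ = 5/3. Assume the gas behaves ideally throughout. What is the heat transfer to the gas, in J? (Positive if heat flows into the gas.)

V₁ = nRT₁/P₁ = 0.878×8.314×464/155 = 21.9 L.
Polytropic n=1.44: T₂ = T₁(V₁/V₂)^(n−1) = 464×(0.169)^0.44 = 212 K; P₂ = P₁(V₁/V₂)^n = 12.0 kPa.
W = (P₁V₁−P₂V₂)/(n−1) = (155×21.9−12.0×129)/0.44 = 4180 J.
ΔU = nCvΔT = 0.878×12.5×(212−464) = -2760 J.
Q = ΔU + W = 1420 J.

1420 J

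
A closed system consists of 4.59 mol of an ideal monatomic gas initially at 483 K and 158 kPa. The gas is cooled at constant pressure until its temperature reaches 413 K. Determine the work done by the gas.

V₁ = nRT₁/P₁ = 4.59×8.314×483/158 = 117 L.
Isobaric: P stays 158 kPa; V/T = const ⇒ T₂ = 413 K, V₂ = 99.8 L.
W = PΔV = 158×(99.8−117) kPa·L = -2670 J.

-2670 J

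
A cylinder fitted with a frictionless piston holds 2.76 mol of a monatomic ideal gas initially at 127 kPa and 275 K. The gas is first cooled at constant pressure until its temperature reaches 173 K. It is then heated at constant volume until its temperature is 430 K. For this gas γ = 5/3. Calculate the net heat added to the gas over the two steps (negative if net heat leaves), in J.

V₁ = nRT₁/P₁ = 2.76×8.314×275/127 = 49.7 L.
Step 1 — Isobaric: P stays 127 kPa; V/T = const ⇒ T₂ = 173 K, V₂ = 31.3 L.
W = PΔV = 127×(31.3−49.7) kPa·L = -2340 J.
ΔU = nCvΔT = 2.76×12.5×(173−275) = -3510 J.
Q = ΔU + W = nCpΔT = -5850 J.
State after step 1: P = 127 kPa, V = 31.3 L, T = 173 K.
Step 2 — Isochoric: V stays 31.3 L; P/T = const ⇒ T₂ = 430 K, P₂ = 316 kPa.
W = 0 (no volume change).
ΔU = nCvΔT = 2.76×12.5×(430−173) = 8850 J.
Q = ΔU = 8850 J.
Net over both steps: W = -2340 J, Q = 2990 J, ΔU = 5340 J.

2990 J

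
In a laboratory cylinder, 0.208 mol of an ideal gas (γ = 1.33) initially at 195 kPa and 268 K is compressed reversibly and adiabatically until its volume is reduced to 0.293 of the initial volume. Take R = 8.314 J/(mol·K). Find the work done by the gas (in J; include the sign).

V₁ = nRT₁/P₁ = 0.208×8.314×268/195 = 2.38 L.
Adiabatic: TV^(γ−1) = const ⇒ T₂ = 268×(3.41)^0.330 = 402 K; PV^γ = const ⇒ P₂ = 998 kPa.
ΔU = nCvΔT = 0.208×25.2×(402−268) = 701 J.
Q = 0 for an adiabatic process, so W = −ΔU = -701 J.

-701 J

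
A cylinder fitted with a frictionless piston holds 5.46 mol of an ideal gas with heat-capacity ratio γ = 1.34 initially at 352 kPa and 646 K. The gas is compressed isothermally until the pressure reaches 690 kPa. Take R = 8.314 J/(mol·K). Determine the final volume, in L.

V₁ = nRT₁/P₁ = 5.46×8.314×646/352 = 83.3 L.
Isothermal: T stays 646 K; PV = const ⇒ V₂ = 42.5 L, P₂ = 690 kPa.

42.5 L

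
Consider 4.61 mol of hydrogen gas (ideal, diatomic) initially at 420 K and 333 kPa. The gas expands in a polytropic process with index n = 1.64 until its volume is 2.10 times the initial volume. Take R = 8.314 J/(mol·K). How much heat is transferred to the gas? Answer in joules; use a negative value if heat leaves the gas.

V₁ = nRT₁/P₁ = 4.61×8.314×420/333 = 48.3 L.
Polytropic n=1.64: T₂ = T₁(V₁/V₂)^(n−1) = 420×(0.476)^0.64 = 261 K; P₂ = P₁(V₁/V₂)^n = 98.6 kPa.
W = (P₁V₁−P₂V₂)/(n−1) = (333×48.3−98.6×102)/0.64 = 9510 J.
ΔU = nCvΔT = 4.61×20.8×(261−420) = -15200 J.
Q = ΔU + W = -5700 J.

-5700 J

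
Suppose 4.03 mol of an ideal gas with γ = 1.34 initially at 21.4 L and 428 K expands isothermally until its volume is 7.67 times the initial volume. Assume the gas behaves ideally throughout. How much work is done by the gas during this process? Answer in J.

P₁ = nRT₁/V₁ = 4.03×8.314×428/21.4 = 670 kPa.
Isothermal: T stays 428 K; PV = const ⇒ V₂ = 164 L, P₂ = 87.4 kPa.
W = nRT ln(V₂/V₁) = 4.03×8.314×428×ln(7.67) = 29200 J.

29200 J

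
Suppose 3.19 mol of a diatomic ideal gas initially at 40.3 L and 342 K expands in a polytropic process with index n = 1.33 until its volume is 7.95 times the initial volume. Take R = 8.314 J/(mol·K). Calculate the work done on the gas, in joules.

P₁ = nRT₁/V₁ = 3.19×8.314×342/40.3 = 225 kPa.
Polytropic n=1.33: T₂ = T₁(V₁/V₂)^(n−1) = 342×(0.126)^0.33 = 173 K; P₂ = P₁(V₁/V₂)^n = 14.3 kPa.
W = (P₁V₁−P₂V₂)/(n−1) = (225×40.3−14.3×320)/0.33 = 13600 J.
Work done on the gas = −W_by = -13600 J.

-13600 J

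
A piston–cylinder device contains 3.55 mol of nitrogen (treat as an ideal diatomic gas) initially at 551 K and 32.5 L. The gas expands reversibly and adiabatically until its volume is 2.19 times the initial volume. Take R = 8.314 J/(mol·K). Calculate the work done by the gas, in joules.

P₁ = nRT₁/V₁ = 3.55×8.314×551/32.5 = 500 kPa.
Adiabatic: TV^(γ−1) = const ⇒ T₂ = 551×(0.457)^0.400 = 403 K; PV^γ = const ⇒ P₂ = 167 kPa.
ΔU = nCvΔT = 3.55×20.8×(403−551) = -10900 J.
Q = 0 for an adiabatic process, so W = −ΔU = 10900 J.

10900 J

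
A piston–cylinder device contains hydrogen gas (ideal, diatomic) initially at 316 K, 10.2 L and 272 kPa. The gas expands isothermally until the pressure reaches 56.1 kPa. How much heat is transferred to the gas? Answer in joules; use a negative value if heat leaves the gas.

n = P₁V₁/(RT₁) = 272×10.2/(8.314×316) = 1.06 mol.
Isothermal: T stays 316 K; PV = const ⇒ V₂ = 49.5 L, P₂ = 56.1 kPa.
ΔU = 0 (ideal gas, T constant).
W = nRT ln(V₂/V₁) = 1.06×8.314×316×ln(4.85) = 4380 J.
Q = ΔU + W = 4380 J.

4380 J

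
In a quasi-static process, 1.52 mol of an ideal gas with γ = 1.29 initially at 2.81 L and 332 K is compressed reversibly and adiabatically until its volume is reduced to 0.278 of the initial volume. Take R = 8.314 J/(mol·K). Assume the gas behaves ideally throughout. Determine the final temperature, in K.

481 K

P₁ = nRT₁/V₁ = 1.52×8.314×332/2.81 = 1490 kPa.
Adiabatic: TV^(γ−1) = const ⇒ T₂ = 332×(3.60)^0.290 = 481 K; PV^γ = const ⇒ P₂ = 7790 kPa.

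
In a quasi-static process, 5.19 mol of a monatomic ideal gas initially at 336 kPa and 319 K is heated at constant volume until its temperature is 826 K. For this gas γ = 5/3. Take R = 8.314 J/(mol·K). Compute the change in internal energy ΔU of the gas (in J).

32800 J

V₁ = nRT₁/P₁ = 5.19×8.314×319/336 = 41.0 L.
Isochoric: V stays 41.0 L; P/T = const ⇒ T₂ = 826 K, P₂ = 870 kPa.
For an ideal gas ΔU = nCvΔT with Cv = (3/2)R = 12.5 J/(mol·K).
ΔU = 5.19×12.5×(826−319) = 32800 J.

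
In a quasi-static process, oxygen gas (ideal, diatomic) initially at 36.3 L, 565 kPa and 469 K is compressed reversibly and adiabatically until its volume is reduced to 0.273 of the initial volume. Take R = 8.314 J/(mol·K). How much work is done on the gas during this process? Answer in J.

34900 J

n = P₁V₁/(RT₁) = 565×36.3/(8.314×469) = 5.26 mol.
Adiabatic: TV^(γ−1) = const ⇒ T₂ = 469×(3.66)^0.400 = 788 K; PV^γ = const ⇒ P₂ = 3480 kPa.
ΔU = nCvΔT = 5.26×20.8×(788−469) = 34900 J.
Q = 0 for an adiabatic process, so W = −ΔU = -34900 J.
Work done on the gas = −W_by = 34900 J.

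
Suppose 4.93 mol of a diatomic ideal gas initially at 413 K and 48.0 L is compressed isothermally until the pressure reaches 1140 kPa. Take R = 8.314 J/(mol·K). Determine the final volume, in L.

P₁ = nRT₁/V₁ = 4.93×8.314×413/48.0 = 353 kPa.
Isothermal: T stays 413 K; PV = const ⇒ V₂ = 14.8 L, P₂ = 1140 kPa.

14.8 L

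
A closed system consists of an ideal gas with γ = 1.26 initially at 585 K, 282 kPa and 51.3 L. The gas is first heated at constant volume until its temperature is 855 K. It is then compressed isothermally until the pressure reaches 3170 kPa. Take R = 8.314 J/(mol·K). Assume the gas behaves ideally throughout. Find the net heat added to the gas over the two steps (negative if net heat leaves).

n = P₁V₁/(RT₁) = 282×51.3/(8.314×585) = 2.97 mol.
Step 1 — Isochoric: V stays 51.3 L; P/T = const ⇒ T₂ = 855 K, P₂ = 412 kPa.
W = 0 (no volume change).
ΔU = nCvΔT = 2.97×32.0×(855−585) = 25700 J.
Q = ΔU = 25700 J.
State after step 1: P = 412 kPa, V = 51.3 L, T = 855 K.
Step 2 — Isothermal: T stays 855 K; PV = const ⇒ V₂ = 6.67 L, P₂ = 3170 kPa.
ΔU = 0 (ideal gas, T constant).
W = nRT ln(V₂/V₁) = 2.97×8.314×855×ln(0.130) = -43100 J.
Q = ΔU + W = -43100 J.
Net over both steps: W = -43100 J, Q = -17500 J, ΔU = 25700 J.

-17500 J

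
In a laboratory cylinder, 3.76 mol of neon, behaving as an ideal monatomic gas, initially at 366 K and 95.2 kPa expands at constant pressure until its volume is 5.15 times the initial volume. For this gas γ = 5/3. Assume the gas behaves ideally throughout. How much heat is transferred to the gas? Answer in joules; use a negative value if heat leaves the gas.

119000 J

V₁ = nRT₁/P₁ = 3.76×8.314×366/95.2 = 120 L.
Isobaric: P stays 95.2 kPa; V/T = const ⇒ T₂ = 1880 K, V₂ = 619 L.
W = PΔV = 95.2×(619−120) kPa·L = 47500 J.
ΔU = nCvΔT = 3.76×12.5×(1880−366) = 71200 J.
Q = ΔU + W = nCpΔT = 119000 J.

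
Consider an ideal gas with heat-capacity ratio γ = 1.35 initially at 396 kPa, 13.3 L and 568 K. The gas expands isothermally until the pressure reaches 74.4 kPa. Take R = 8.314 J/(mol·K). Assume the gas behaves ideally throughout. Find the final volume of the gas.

70.8 L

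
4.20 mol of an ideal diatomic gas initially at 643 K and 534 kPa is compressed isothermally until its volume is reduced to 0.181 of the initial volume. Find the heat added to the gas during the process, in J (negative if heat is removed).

V₁ = nRT₁/P₁ = 4.20×8.314×643/534 = 42.0 L.
Isothermal: T stays 643 K; PV = const ⇒ V₂ = 7.61 L, P₂ = 2950 kPa.
ΔU = 0 (ideal gas, T constant).
W = nRT ln(V₂/V₁) = 4.20×8.314×643×ln(0.181) = -38400 J.
Q = ΔU + W = -38400 J.

-38400 J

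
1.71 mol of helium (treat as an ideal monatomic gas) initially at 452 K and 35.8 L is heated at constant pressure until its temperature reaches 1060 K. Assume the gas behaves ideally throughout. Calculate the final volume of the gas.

84.0 L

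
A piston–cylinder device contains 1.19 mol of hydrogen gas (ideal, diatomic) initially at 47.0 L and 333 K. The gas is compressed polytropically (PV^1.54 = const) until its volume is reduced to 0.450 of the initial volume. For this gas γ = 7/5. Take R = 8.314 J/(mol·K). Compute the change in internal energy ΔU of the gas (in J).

P₁ = nRT₁/V₁ = 1.19×8.314×333/47.0 = 70.1 kPa.
Polytropic n=1.54: T₂ = T₁(V₁/V₂)^(n−1) = 333×(2.22)^0.54 = 513 K; P₂ = P₁(V₁/V₂)^n = 240 kPa.
For an ideal gas ΔU = nCvΔT with Cv = (5/2)R = 20.8 J/(mol·K).
ΔU = 1.19×20.8×(513−333) = 4440 J.

4440 J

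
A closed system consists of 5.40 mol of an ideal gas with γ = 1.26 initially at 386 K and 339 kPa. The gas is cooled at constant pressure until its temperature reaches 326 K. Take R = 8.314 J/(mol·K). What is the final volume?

43.2 L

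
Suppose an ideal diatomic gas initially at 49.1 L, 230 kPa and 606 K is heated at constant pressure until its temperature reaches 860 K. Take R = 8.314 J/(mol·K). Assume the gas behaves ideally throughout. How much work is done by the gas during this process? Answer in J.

n = P₁V₁/(RT₁) = 230×49.1/(8.314×606) = 2.24 mol.
Isobaric: P stays 230 kPa; V/T = const ⇒ T₂ = 860 K, V₂ = 69.7 L.
W = PΔV = 230×(69.7−49.1) kPa·L = 4730 J.

4730 J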